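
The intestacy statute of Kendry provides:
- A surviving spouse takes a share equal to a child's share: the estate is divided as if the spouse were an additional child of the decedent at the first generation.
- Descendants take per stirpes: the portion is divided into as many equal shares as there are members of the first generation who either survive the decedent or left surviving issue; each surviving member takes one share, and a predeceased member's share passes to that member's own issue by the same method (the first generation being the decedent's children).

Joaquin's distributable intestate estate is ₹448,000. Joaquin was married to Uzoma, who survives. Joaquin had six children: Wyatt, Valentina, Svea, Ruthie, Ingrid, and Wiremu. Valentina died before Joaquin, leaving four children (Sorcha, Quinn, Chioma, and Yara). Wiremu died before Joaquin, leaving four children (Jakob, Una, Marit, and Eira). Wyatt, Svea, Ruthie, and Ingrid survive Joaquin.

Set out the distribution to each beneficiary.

The spouse counts as an additional share at the children's level, so there are 7 primary shares of ₹64,000. Uzoma takes one such share (₹64,000).
The children's combined portion (₹384,000) is divided into 6 shares of ₹64,000: Wyatt, Svea, Ruthie, and Ingrid each take ₹64,000; Valentina's ₹64,000 share passes to Valentina's issue; Wiremu's ₹64,000 share passes to Wiremu's issue.
Valentina's share (₹64,000) is divided into 4 shares of ₹16,000: Sorcha, Quinn, Chioma, and Yara each take ₹16,000.
Wiremu's share (₹64,000) is divided into 4 shares of ₹16,000: Jakob, Una, Marit, and Eira each take ₹16,000.

Uzoma: ₹64,000; Wyatt: ₹64,000; Sorcha: ₹16,000; Quinn: ₹16,000; Chioma: ₹16,000; Yara: ₹16,000; Svea: ₹64,000; Ruthie: ₹64,000; Ingrid: ₹64,000; Jakob: ₹16,000; Una: ₹16,000; Marit: ₹16,000; Eira: ₹16,000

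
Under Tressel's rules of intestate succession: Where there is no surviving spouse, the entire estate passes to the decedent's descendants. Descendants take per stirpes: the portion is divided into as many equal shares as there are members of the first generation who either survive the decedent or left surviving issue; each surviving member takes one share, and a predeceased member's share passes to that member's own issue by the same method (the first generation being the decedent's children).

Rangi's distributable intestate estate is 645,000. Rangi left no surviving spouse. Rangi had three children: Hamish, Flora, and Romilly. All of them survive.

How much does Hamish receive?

Hamish receives 215,000.

The entire 645,000 passes to the descendants.
That amount (645,000) is divided into 3 shares of 215,000: Hamish, Flora, and Romilly each take 215,000.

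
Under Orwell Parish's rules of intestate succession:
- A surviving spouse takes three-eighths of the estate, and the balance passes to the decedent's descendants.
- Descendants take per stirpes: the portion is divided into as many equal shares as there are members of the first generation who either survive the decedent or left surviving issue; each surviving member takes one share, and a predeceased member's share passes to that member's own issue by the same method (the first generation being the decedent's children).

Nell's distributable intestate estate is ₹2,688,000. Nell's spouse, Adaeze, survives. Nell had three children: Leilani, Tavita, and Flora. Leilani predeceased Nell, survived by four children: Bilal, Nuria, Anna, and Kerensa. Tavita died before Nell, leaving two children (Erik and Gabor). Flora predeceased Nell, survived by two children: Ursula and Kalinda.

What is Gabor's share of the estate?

Adaeze takes three-eighths of ₹2,688,000 = ₹1,008,000. The remaining ₹1,680,000 passes to the descendants.
The descendants' portion (₹1,680,000) is divided into 3 shares of ₹560,000: Leilani's ₹560,000 share passes to Leilani's issue; Tavita's ₹560,000 share passes to Tavita's issue; Flora's ₹560,000 share passes to Flora's issue.
Leilani's share (₹560,000) is divided into 4 shares of ₹140,000: Bilal, Nuria, Anna, and Kerensa each take ₹140,000.
Tavita's share (₹560,000) is divided into 2 shares of ₹280,000: Erik and Gabor each take ₹280,000.
Flora's share (₹560,000) is divided into 2 shares of ₹280,000: Ursula and Kalinda each take ₹280,000.

Gabor receives ₹280,000.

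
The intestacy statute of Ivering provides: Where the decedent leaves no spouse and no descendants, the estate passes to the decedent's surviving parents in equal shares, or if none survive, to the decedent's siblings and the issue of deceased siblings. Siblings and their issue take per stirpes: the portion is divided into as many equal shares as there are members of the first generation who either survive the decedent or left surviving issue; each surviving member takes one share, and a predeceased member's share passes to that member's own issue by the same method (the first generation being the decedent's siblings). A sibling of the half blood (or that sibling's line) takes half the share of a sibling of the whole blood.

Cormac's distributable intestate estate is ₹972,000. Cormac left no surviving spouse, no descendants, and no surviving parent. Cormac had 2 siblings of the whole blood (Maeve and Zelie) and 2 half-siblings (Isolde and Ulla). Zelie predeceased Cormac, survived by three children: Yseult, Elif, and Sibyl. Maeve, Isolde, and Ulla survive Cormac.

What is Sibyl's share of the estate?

Sibyl receives ₹108,000.

The entire ₹972,000 passes to the siblings and their issue.
Counting each half-blood sibling's line as half a unit, there are 3 units in ₹972,000, so one unit is ₹324,000. Whole-blood lines (Maeve and Zelie) take ₹324,000 each; half-blood lines (Isolde and Ulla) take ₹162,000 each.
Zelie's share (₹324,000) is divided into 3 shares of ₹108,000: Yseult, Elif, and Sibyl each take ₹108,000.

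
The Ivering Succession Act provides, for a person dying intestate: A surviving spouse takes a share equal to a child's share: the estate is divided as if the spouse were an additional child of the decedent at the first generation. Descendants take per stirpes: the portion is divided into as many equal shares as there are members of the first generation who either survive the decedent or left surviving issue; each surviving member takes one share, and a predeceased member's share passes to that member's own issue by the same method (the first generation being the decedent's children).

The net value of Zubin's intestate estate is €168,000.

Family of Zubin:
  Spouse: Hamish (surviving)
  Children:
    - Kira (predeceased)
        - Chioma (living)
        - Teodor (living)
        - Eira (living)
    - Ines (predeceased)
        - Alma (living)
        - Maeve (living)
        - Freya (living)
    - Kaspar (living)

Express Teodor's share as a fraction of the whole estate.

Teodor receives 1/12 of the estate.

The spouse counts as an additional share at the children's level, so there are 4 primary shares of €42,000. Hamish takes one such share (€42,000).
The children's combined portion (€126,000) is divided into 3 shares of €42,000: Kaspar takes €42,000; Kira's €42,000 share passes to Kira's issue; Ines's €42,000 share passes to Ines's issue.
Kira's share (€42,000) is divided into 3 shares of €14,000: Chioma, Teodor, and Eira each take €14,000.
Ines's share (€42,000) is divided into 3 shares of €14,000: Alma, Maeve, and Freya each take €14,000.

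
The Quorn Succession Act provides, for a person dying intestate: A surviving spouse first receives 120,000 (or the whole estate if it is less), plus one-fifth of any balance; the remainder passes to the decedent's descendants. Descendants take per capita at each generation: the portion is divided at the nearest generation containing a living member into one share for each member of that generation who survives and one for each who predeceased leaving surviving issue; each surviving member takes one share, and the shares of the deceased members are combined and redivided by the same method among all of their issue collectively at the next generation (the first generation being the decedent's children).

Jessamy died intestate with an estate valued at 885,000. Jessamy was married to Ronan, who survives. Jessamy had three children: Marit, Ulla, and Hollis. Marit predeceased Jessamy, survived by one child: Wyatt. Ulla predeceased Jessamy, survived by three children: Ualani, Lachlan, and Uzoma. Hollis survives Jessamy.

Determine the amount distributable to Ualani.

Ronan first takes 120,000, leaving a balance of 765,000. Ronan then takes one-fifth of the balance (153,000), for a total of 273,000. The remaining 612,000 passes to the descendants.
The descendants' portion (612,000) is divided at the children's generation into 3 shares of 204,000. Hollis takes 204,000. The 2 shares of the deceased (Marit and Ulla) are combined into a pool of 408,000.
That pool (408,000) is divided at the grandchildren's generation equally among Wyatt, Ualani, Lachlan, and Uzoma: 102,000 each.

Ualani receives 102,000.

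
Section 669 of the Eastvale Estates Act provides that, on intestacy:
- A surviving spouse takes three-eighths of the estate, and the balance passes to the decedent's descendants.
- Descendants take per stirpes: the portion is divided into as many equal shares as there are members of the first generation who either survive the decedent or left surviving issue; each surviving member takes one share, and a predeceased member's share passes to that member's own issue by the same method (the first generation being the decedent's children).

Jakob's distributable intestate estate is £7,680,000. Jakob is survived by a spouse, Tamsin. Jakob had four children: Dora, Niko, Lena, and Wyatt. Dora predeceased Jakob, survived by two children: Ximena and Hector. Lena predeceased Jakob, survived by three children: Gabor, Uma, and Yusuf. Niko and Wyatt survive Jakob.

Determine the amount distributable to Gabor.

Gabor receives £400,000.

Tamsin takes three-eighths of £7,680,000 = £2,880,000. The remaining £4,800,000 passes to the descendants.
The descendants' portion (£4,800,000) is divided into 4 shares of £1,200,000: Niko and Wyatt each take £1,200,000; Dora's £1,200,000 share passes to Dora's issue; Lena's £1,200,000 share passes to Lena's issue.
Dora's share (£1,200,000) is divided into 2 shares of £600,000: Ximena and Hector each take £600,000.
Lena's share (£1,200,000) is divided into 3 shares of £400,000: Gabor, Uma, and Yusuf each take £400,000.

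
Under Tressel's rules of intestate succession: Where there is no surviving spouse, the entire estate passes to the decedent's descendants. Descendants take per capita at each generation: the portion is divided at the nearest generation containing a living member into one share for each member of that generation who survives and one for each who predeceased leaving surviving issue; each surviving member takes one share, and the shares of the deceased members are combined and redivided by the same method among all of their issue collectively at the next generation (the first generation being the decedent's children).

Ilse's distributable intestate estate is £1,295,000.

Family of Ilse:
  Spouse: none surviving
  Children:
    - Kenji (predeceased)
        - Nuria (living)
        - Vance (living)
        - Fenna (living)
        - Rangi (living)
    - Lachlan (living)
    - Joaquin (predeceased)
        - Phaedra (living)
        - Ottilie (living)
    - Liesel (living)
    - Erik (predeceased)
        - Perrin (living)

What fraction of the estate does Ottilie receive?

The entire £1,295,000 passes to the descendants.
That amount (£1,295,000) is divided at the children's generation into 5 shares of £259,000. Lachlan and Liesel each take £259,000. The 3 shares of the deceased (Kenji, Joaquin, and Erik) are combined into a pool of £777,000.
That pool (£777,000) is divided at the grandchildren's generation equally among Nuria, Vance, Fenna, Rangi, Phaedra, Ottilie, and Perrin: £111,000 each.

Ottilie receives 3/35 of the estate.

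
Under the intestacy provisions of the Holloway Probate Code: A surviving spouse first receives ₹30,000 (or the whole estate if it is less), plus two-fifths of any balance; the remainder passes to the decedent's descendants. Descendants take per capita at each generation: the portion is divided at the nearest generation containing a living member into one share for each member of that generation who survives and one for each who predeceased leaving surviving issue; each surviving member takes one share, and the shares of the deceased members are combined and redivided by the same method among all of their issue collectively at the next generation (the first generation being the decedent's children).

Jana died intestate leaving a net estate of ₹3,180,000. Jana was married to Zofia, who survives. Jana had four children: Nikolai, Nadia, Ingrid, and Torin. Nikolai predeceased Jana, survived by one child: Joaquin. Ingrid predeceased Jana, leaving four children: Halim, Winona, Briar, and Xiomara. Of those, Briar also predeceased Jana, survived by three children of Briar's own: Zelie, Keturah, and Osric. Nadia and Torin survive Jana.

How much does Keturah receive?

Keturah receives ₹63,000.

Zofia first takes ₹30,000, leaving a balance of ₹3,150,000. Zofia then takes two-fifths of the balance (₹1,260,000), for a total of ₹1,290,000. The remaining ₹1,890,000 passes to the descendants.
The descendants' portion (₹1,890,000) is divided at the children's generation into 4 shares of ₹472,500. Nadia and Torin each take ₹472,500. The 2 shares of the deceased (Nikolai and Ingrid) are combined into a pool of ₹945,000.
That pool (₹945,000) is divided at the grandchildren's generation into 5 shares of ₹189,000. Joaquin, Halim, Winona, and Xiomara each take ₹189,000. The remaining share for the deceased Briar (₹189,000) is carried to the next generation.
That pool (₹189,000) is divided at the great-grandchildren's generation equally among Zelie, Keturah, and Osric: ₹63,000 each.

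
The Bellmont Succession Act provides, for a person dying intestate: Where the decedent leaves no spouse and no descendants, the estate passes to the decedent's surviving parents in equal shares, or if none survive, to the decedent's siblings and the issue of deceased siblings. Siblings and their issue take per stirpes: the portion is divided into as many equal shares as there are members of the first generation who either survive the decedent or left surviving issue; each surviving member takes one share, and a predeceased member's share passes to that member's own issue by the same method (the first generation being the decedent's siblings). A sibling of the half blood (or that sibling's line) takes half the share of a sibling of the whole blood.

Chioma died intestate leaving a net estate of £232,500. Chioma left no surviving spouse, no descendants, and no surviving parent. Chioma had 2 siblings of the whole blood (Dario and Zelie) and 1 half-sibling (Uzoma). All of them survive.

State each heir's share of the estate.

Uzoma: £46,500; Dario: £93,000; Zelie: £93,000

The entire £232,500 passes to the siblings and their issue.
Counting each half-blood sibling's line as half a unit, there are 5/2 units in £232,500, so one unit is £93,000. Whole-blood lines (Dario and Zelie) take £93,000 each; half-blood lines (Uzoma) take £46,500 each.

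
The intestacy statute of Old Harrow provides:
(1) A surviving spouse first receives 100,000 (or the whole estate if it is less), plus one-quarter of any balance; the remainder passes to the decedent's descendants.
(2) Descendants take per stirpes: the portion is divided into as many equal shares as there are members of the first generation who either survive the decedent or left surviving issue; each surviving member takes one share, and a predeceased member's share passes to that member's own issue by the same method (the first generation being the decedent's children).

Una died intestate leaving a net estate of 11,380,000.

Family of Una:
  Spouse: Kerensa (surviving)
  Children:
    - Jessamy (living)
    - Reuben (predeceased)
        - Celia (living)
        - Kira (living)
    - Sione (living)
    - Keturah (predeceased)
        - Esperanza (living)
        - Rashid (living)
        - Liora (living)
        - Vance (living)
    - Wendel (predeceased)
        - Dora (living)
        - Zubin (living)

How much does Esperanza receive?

Kerensa first takes 100,000, leaving a balance of 11,280,000. Kerensa then takes one-quarter of the balance (2,820,000), for a total of 2,920,000. The remaining 8,460,000 passes to the descendants.
The descendants' portion (8,460,000) is divided into 5 shares of 1,692,000: Jessamy and Sione each take 1,692,000; Reuben's 1,692,000 share passes to Reuben's issue; Keturah's 1,692,000 share passes to Keturah's issue; Wendel's 1,692,000 share passes to Wendel's issue.
Reuben's share (1,692,000) is divided into 2 shares of 846,000: Celia and Kira each take 846,000.
Keturah's share (1,692,000) is divided into 4 shares of 423,000: Esperanza, Rashid, Liora, and Vance each take 423,000.
Wendel's share (1,692,000) is divided into 2 shares of 846,000: Dora and Zubin each take 846,000.

Esperanza receives 423,000.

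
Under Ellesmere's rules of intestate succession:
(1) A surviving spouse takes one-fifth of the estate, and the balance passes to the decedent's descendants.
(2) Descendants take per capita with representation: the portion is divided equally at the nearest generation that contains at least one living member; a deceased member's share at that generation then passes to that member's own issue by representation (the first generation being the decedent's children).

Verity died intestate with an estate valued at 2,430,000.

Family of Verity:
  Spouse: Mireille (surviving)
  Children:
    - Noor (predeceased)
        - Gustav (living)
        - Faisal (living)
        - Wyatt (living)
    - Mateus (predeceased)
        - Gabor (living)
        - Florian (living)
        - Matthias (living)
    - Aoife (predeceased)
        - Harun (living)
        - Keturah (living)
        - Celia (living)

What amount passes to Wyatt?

Mireille takes one-fifth of 2,430,000 = 486,000. The remaining 1,944,000 passes to the descendants.
No child survives, so the initial division is made at the grandchildren's generation.
The descendants' portion (1,944,000) is divided into 9 shares of 216,000: Gustav, Faisal, Wyatt, Gabor, Florian, Matthias, Harun, Keturah, and Celia each take 216,000.

Wyatt receives 216,000.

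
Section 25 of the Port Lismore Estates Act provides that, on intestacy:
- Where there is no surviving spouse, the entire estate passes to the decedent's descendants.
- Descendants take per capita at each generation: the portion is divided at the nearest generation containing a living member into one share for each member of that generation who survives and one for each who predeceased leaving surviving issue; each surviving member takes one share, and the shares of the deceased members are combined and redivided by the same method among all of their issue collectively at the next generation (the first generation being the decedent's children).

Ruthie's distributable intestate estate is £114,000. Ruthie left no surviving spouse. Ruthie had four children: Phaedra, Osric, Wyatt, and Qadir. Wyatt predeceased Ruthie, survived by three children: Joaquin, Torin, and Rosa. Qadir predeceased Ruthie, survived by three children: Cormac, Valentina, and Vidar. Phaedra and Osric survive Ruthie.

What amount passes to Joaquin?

Joaquin receives £9,500.

The entire £114,000 passes to the descendants.
That amount (£114,000) is divided at the children's generation into 4 shares of £28,500. Phaedra and Osric each take £28,500. The 2 shares of the deceased (Wyatt and Qadir) are combined into a pool of £57,000.
That pool (£57,000) is divided at the grandchildren's generation equally among Joaquin, Torin, Rosa, Cormac, Valentina, and Vidar: £9,500 each.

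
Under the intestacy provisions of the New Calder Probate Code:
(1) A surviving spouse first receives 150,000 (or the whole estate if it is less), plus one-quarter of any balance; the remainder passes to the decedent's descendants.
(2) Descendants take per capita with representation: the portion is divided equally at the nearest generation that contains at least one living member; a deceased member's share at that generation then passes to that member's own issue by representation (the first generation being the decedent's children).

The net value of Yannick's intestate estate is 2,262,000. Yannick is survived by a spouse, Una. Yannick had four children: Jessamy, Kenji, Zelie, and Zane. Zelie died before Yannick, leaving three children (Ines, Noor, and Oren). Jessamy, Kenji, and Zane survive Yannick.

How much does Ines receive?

Una first takes 150,000, leaving a balance of 2,112,000. Una then takes one-quarter of the balance (528,000), for a total of 678,000. The remaining 1,584,000 passes to the descendants.
The descendants' portion (1,584,000) is divided into 4 shares of 396,000: Jessamy, Kenji, and Zane each take 396,000; Zelie's 396,000 share passes to Zelie's issue.
Zelie's share (396,000) is divided into 3 shares of 132,000: Ines, Noor, and Oren each take 132,000.

Ines receives 132,000.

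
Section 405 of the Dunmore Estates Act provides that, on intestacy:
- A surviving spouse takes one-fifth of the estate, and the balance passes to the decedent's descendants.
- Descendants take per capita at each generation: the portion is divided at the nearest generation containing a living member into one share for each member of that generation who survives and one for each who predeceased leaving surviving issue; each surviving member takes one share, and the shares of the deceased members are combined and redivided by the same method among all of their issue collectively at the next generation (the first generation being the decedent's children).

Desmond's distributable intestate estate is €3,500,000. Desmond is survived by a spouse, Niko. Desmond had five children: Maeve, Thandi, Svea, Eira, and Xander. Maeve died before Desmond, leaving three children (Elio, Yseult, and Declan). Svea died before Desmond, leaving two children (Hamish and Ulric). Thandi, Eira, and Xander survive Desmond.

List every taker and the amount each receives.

Niko takes one-fifth of €3,500,000 = €700,000. The remaining €2,800,000 passes to the descendants.
The descendants' portion (€2,800,000) is divided at the children's generation into 5 shares of €560,000. Thandi, Eira, and Xander each take €560,000. The 2 shares of the deceased (Maeve and Svea) are combined into a pool of €1,120,000.
That pool (€1,120,000) is divided at the grandchildren's generation equally among Elio, Yseult, Declan, Hamish, and Ulric: €224,000 each.

Niko: €700,000; Elio: €224,000; Yseult: €224,000; Declan: €224,000; Thandi: €560,000; Hamish: €224,000; Ulric: €224,000; Eira: €560,000; Xander: €560,000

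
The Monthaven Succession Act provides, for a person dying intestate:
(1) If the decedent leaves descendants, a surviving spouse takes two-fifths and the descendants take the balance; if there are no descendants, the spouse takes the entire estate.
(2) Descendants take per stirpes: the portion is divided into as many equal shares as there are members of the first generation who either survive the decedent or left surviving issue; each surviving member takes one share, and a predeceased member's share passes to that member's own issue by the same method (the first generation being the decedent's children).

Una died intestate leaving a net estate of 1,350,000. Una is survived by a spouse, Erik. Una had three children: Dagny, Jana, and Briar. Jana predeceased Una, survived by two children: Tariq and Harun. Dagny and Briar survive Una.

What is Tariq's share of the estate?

Tariq receives 135,000.

Erik takes two-fifths of 1,350,000 = 540,000. The remaining 810,000 passes to the descendants.
The descendants' portion (810,000) is divided into 3 shares of 270,000: Dagny and Briar each take 270,000; Jana's 270,000 share passes to Jana's issue.
Jana's share (270,000) is divided into 2 shares of 135,000: Tariq and Harun each take 135,000.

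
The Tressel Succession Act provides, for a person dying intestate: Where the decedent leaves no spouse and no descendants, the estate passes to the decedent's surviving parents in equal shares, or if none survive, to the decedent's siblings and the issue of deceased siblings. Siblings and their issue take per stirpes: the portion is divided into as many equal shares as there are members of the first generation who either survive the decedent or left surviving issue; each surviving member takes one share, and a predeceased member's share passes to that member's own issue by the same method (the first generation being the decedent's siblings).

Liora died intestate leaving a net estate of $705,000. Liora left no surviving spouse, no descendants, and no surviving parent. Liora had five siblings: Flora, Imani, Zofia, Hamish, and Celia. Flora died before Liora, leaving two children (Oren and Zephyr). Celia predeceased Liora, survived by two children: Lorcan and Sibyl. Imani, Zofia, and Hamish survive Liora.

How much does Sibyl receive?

Sibyl receives $70,500.

The entire $705,000 passes to the siblings and their issue.
That amount ($705,000) is divided into 5 shares of $141,000: Imani, Zofia, and Hamish each take $141,000; Flora's $141,000 share passes to Flora's issue; Celia's $141,000 share passes to Celia's issue.
Flora's share ($141,000) is divided into 2 shares of $70,500: Oren and Zephyr each take $70,500.
Celia's share ($141,000) is divided into 2 shares of $70,500: Lorcan and Sibyl each take $70,500.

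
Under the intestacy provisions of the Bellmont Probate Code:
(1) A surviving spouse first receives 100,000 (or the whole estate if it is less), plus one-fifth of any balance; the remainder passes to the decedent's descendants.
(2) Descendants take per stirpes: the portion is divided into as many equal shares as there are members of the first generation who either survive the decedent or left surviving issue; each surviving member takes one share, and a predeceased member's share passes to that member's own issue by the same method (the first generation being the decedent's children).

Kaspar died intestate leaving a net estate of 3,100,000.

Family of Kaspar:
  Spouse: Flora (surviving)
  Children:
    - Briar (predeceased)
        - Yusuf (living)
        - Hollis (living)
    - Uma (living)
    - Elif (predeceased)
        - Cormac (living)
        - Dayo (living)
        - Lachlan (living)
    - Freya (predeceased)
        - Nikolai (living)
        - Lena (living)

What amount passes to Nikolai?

Flora first takes 100,000, leaving a balance of 3,000,000. Flora then takes one-fifth of the balance (600,000), for a total of 700,000. The remaining 2,400,000 passes to the descendants.
The descendants' portion (2,400,000) is divided into 4 shares of 600,000: Uma takes 600,000; Briar's 600,000 share passes to Briar's issue; Elif's 600,000 share passes to Elif's issue; Freya's 600,000 share passes to Freya's issue.
Briar's share (600,000) is divided into 2 shares of 300,000: Yusuf and Hollis each take 300,000.
Elif's share (600,000) is divided into 3 shares of 200,000: Cormac, Dayo, and Lachlan each take 200,000.
Freya's share (600,000) is divided into 2 shares of 300,000: Nikolai and Lena each take 300,000.

Nikolai receives 300,000.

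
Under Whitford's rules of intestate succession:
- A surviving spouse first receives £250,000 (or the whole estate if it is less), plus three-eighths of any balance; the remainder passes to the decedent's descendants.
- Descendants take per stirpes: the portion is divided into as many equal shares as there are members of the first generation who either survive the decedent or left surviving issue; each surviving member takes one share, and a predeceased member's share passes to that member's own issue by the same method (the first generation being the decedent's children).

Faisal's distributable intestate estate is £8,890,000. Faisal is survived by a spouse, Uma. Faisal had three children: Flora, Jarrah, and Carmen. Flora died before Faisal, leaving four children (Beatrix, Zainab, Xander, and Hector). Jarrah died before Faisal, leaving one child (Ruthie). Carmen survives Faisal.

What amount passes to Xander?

Xander receives £450,000.

Uma first takes £250,000, leaving a balance of £8,640,000. Uma then takes three-eighths of the balance (£3,240,000), for a total of £3,490,000. The remaining £5,400,000 passes to the descendants.
The descendants' portion (£5,400,000) is divided into 3 shares of £1,800,000: Carmen takes £1,800,000; Flora's £1,800,000 share passes to Flora's issue; Jarrah's £1,800,000 share passes to Jarrah's issue.
Flora's share (£1,800,000) is divided into 4 shares of £450,000: Beatrix, Zainab, Xander, and Hector each take £450,000.
Jarrah's share (£1,800,000) passes entirely to Ruthie.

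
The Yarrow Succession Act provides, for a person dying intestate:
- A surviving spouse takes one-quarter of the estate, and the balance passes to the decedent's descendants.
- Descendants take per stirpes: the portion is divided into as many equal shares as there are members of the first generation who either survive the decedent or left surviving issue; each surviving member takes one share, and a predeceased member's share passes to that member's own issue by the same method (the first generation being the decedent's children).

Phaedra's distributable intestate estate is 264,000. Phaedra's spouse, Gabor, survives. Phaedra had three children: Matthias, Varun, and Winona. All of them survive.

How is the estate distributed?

Gabor: 66,000; Matthias: 66,000; Varun: 66,000; Winona: 66,000

Gabor takes one-quarter of 264,000 = 66,000. The remaining 198,000 passes to the descendants.
The descendants' portion (198,000) is divided into 3 shares of 66,000: Matthias, Varun, and Winona each take 66,000.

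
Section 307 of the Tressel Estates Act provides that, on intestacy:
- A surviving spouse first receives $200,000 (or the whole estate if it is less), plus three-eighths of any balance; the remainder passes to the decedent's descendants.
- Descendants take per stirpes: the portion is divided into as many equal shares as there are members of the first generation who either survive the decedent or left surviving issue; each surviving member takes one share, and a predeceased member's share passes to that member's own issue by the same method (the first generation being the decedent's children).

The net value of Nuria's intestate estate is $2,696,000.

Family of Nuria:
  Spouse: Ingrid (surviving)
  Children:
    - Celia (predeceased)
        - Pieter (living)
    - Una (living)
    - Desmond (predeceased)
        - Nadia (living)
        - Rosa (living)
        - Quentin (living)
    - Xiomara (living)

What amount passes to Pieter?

Ingrid first takes $200,000, leaving a balance of $2,496,000. Ingrid then takes three-eighths of the balance ($936,000), for a total of $1,136,000. The remaining $1,560,000 passes to the descendants.
The descendants' portion ($1,560,000) is divided into 4 shares of $390,000: Una and Xiomara each take $390,000; Celia's $390,000 share passes to Celia's issue; Desmond's $390,000 share passes to Desmond's issue.
Celia's share ($390,000) passes entirely to Pieter.
Desmond's share ($390,000) is divided into 3 shares of $130,000: Nadia, Rosa, and Quentin each take $130,000.

Pieter receives $390,000.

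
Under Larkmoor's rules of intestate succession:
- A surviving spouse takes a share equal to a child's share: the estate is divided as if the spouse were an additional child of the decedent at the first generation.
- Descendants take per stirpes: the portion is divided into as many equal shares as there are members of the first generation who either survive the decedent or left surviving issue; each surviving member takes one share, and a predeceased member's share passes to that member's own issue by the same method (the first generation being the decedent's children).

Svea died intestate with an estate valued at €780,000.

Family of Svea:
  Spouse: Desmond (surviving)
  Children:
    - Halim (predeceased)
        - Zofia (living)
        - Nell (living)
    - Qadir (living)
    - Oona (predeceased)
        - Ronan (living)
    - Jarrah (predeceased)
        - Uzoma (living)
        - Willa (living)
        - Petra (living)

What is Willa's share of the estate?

The spouse counts as an additional share at the children's level, so there are 5 primary shares of €156,000. Desmond takes one such share (€156,000).
The children's combined portion (€624,000) is divided into 4 shares of €156,000: Qadir takes €156,000; Halim's €156,000 share passes to Halim's issue; Oona's €156,000 share passes to Oona's issue; Jarrah's €156,000 share passes to Jarrah's issue.
Halim's share (€156,000) is divided into 2 shares of €78,000: Zofia and Nell each take €78,000.
Oona's share (€156,000) passes entirely to Ronan.
Jarrah's share (€156,000) is divided into 3 shares of €52,000: Uzoma, Willa, and Petra each take €52,000.

Willa receives €52,000.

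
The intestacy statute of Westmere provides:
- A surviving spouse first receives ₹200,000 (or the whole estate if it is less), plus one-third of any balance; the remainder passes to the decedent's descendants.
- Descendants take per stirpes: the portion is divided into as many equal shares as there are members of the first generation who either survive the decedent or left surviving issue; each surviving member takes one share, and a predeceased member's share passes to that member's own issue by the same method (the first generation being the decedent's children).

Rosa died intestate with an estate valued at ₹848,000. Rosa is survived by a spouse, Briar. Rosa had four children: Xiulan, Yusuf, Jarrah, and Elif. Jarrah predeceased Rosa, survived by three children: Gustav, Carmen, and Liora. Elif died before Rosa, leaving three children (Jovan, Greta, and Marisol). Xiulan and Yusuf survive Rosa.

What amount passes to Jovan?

Briar first takes ₹200,000, leaving a balance of ₹648,000. Briar then takes one-third of the balance (₹216,000), for a total of ₹416,000. The remaining ₹432,000 passes to the descendants.
The descendants' portion (₹432,000) is divided into 4 shares of ₹108,000: Xiulan and Yusuf each take ₹108,000; Jarrah's ₹108,000 share passes to Jarrah's issue; Elif's ₹108,000 share passes to Elif's issue.
Jarrah's share (₹108,000) is divided into 3 shares of ₹36,000: Gustav, Carmen, and Liora each take ₹36,000.
Elif's share (₹108,000) is divided into 3 shares of ₹36,000: Jovan, Greta, and Marisol each take ₹36,000.

Jovan receives ₹36,000.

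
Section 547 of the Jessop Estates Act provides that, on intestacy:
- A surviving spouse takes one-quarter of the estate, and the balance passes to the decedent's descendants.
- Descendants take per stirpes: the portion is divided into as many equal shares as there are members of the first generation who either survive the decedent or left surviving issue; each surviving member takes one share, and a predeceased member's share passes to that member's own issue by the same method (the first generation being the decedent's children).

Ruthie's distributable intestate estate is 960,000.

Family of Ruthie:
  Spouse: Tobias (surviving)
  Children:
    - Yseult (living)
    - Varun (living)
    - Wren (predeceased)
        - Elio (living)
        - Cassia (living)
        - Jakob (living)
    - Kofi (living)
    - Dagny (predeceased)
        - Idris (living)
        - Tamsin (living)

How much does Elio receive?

Tobias takes one-quarter of 960,000 = 240,000. The remaining 720,000 passes to the descendants.
The descendants' portion (720,000) is divided into 5 shares of 144,000: Yseult, Varun, and Kofi each take 144,000; Wren's 144,000 share passes to Wren's issue; Dagny's 144,000 share passes to Dagny's issue.
Wren's share (144,000) is divided into 3 shares of 48,000: Elio, Cassia, and Jakob each take 48,000.
Dagny's share (144,000) is divided into 2 shares of 72,000: Idris and Tamsin each take 72,000.

Elio receives 48,000.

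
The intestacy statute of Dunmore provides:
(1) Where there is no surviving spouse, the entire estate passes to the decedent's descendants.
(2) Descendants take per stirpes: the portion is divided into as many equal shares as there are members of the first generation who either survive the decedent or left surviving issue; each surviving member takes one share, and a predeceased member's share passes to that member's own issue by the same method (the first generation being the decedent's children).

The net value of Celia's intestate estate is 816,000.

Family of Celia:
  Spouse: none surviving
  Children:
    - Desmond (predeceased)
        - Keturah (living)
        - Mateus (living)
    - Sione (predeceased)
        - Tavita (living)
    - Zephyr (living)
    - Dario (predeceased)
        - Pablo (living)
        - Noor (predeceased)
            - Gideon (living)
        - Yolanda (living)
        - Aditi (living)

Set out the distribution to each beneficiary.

Keturah: 102,000; Mateus: 102,000; Tavita: 204,000; Zephyr: 204,000; Pablo: 51,000; Gideon: 51,000; Yolanda: 51,000; Aditi: 51,000

The entire 816,000 passes to the descendants.
That amount (816,000) is divided into 4 shares of 204,000: Zephyr takes 204,000; Desmond's 204,000 share passes to Desmond's issue; Sione's 204,000 share passes to Sione's issue; Dario's 204,000 share passes to Dario's issue.
Desmond's share (204,000) is divided into 2 shares of 102,000: Keturah and Mateus each take 102,000.
Sione's share (204,000) passes entirely to Tavita.
Dario's share (204,000) is divided into 4 shares of 51,000: Pablo, Yolanda, and Aditi each take 51,000; Noor's 51,000 share passes to Noor's issue.
Noor's share (51,000) passes entirely to Gideon.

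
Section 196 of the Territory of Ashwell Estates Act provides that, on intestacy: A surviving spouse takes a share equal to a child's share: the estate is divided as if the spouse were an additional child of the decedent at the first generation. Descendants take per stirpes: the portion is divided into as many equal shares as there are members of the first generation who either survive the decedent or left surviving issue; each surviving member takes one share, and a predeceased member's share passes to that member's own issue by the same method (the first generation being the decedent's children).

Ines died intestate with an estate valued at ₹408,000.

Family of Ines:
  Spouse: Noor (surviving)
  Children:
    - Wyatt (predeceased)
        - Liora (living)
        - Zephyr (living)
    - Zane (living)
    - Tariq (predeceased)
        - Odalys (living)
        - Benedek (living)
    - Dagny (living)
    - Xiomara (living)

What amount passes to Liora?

The spouse counts as an additional share at the children's level, so there are 6 primary shares of ₹68,000. Noor takes one such share (₹68,000).
The children's combined portion (₹340,000) is divided into 5 shares of ₹68,000: Zane, Dagny, and Xiomara each take ₹68,000; Wyatt's ₹68,000 share passes to Wyatt's issue; Tariq's ₹68,000 share passes to Tariq's issue.
Wyatt's share (₹68,000) is divided into 2 shares of ₹34,000: Liora and Zephyr each take ₹34,000.
Tariq's share (₹68,000) is divided into 2 shares of ₹34,000: Odalys and Benedek each take ₹34,000.

Liora receives ₹34,000.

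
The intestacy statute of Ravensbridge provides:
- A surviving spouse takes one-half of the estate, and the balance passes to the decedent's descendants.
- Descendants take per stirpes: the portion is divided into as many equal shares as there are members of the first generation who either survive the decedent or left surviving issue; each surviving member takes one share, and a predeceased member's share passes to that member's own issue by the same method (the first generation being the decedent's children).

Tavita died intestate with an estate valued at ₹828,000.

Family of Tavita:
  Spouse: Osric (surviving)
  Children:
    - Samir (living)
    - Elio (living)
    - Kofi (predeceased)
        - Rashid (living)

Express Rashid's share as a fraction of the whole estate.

Osric takes one-half of ₹828,000 = ₹414,000. The remaining ₹414,000 passes to the descendants.
The descendants' portion (₹414,000) is divided into 3 shares of ₹138,000: Samir and Elio each take ₹138,000; Kofi's ₹138,000 share passes to Kofi's issue.
Kofi's share (₹138,000) passes entirely to Rashid.

Rashid receives 1/6 of the estate.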